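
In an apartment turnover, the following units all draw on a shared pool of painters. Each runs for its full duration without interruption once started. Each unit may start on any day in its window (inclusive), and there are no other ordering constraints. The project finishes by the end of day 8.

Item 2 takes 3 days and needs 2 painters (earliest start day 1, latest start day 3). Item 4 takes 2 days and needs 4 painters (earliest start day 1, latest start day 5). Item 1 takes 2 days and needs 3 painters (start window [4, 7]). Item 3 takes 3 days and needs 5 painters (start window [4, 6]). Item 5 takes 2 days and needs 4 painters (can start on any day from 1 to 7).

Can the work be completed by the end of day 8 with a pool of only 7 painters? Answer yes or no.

Schedule Item 2@1, Item 4@1, Item 1@4, Item 3@6, Item 5@3: d1:6  d2:6  d3:6  d4:7  d5:3  d6:5  d7:5  d8:5 — peak 7 ≤ 7.

yes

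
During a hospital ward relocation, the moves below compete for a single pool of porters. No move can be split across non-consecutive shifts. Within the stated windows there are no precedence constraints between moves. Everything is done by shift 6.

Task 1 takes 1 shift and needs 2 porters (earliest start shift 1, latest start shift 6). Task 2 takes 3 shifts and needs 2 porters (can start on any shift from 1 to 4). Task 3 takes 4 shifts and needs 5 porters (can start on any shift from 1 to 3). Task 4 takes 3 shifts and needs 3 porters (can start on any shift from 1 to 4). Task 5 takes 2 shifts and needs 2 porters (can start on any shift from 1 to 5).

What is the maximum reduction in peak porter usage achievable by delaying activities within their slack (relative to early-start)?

Early-start peak: s1:14  s2:12  s3:10  s4:5  s5:0  s6:0 ⇒ 14.
Leveled (Task 1@1, Task 2@1, Task 3@3, Task 4@4, Task 5@1): s1:6  s2:4  s3:7  s4:8  s5:8  s6:8 ⇒ 8.
Reduction 14 − 8 = 6.

6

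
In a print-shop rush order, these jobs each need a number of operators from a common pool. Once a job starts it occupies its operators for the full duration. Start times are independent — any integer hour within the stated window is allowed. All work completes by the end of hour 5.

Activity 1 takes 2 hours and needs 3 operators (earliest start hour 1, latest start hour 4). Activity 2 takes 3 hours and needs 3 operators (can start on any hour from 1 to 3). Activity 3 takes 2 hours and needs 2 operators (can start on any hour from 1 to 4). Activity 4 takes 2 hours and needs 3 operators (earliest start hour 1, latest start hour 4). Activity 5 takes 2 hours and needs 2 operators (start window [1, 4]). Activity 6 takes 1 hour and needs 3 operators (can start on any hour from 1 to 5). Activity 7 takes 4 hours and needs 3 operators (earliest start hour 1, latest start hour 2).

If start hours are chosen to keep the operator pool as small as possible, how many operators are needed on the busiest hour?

10

Early-start (Activity 1@1, Activity 2@1, Activity 3@1, Activity 4@1, Activity 5@1, Activity 6@1, Activity 7@1) gives peak 19: h1:19  h2:16  h3:6  h4:3  h5:0.
Shift Activity 3→3, Activity 4→4, Activity 5→3, Activity 7→2.
Schedule Activity 1@1, Activity 2@1, Activity 3@3, Activity 4@4, Activity 5@3, Activity 6@1, Activity 7@2: h1:9  h2:9  h3:10  h4:10  h5:6 — peak 10.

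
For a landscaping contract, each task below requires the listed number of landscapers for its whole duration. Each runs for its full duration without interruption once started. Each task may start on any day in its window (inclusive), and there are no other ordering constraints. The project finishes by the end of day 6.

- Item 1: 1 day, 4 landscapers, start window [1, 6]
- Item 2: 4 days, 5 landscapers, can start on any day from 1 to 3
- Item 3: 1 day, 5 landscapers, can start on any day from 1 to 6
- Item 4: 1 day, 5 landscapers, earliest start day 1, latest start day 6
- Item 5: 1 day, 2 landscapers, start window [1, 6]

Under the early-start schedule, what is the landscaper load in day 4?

5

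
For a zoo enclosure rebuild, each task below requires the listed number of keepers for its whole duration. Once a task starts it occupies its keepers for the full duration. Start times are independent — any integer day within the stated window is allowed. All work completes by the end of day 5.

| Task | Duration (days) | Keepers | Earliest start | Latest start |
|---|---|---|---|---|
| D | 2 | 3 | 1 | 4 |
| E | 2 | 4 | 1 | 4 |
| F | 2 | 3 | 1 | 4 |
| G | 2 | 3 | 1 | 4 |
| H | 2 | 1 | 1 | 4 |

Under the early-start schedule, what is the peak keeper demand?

14

Early-start schedule: D@1, E@1, F@1, G@1, H@1.
Load per day: day 1: 14, day 2: 14, day 3: 0, day 4: 0, day 5: 0.
Peak is 14.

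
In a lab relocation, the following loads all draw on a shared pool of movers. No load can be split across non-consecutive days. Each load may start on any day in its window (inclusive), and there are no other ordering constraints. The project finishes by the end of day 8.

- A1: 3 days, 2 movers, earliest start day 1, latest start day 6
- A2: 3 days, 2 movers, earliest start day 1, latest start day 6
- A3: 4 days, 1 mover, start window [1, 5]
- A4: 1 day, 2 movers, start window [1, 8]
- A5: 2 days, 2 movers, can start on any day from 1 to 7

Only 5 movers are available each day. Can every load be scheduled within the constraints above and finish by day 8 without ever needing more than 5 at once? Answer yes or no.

Schedule A1@1, A2@1, A3@4, A4@4, A5@5: d1:4  d2:4  d3:4  d4:3  d5:3  d6:3  d7:1  d8:0 — peak 4 ≤ 5.

yes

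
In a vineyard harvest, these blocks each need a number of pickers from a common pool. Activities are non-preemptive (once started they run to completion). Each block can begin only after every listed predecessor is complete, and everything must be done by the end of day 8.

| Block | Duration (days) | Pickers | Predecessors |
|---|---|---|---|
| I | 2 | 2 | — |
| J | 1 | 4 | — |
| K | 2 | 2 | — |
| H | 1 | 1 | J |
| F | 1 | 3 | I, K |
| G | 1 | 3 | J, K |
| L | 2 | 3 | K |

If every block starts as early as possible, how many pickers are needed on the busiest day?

Early-start schedule: I@1, J@1, K@1, H@2, F@3, G@3, L@3.
Load per day: day 1: 8, day 2: 5, day 3: 9, day 4: 3, day 5: 0, day 6: 0, day 7: 0, day 8: 0.
Peak is 9.

9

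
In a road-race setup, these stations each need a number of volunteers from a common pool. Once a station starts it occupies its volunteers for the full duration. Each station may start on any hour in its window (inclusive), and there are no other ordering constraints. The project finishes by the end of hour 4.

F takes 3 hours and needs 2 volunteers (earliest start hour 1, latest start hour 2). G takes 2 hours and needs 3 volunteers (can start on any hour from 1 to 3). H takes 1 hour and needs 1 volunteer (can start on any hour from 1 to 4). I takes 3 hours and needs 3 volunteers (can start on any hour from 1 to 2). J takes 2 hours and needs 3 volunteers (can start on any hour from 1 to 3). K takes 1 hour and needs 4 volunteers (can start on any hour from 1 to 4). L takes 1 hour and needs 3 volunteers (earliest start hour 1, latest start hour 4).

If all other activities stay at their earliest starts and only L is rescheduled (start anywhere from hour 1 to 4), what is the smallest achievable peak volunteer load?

L@1: h1:19  h2:11  h3:5  h4:0 → peak 19
L@2: h1:16  h2:14  h3:5  h4:0 → peak 16
L@3: h1:16  h2:11  h3:8  h4:0 → peak 16
L@4: h1:16  h2:11  h3:5  h4:3 → peak 16
Best is L@2, peak 16.

16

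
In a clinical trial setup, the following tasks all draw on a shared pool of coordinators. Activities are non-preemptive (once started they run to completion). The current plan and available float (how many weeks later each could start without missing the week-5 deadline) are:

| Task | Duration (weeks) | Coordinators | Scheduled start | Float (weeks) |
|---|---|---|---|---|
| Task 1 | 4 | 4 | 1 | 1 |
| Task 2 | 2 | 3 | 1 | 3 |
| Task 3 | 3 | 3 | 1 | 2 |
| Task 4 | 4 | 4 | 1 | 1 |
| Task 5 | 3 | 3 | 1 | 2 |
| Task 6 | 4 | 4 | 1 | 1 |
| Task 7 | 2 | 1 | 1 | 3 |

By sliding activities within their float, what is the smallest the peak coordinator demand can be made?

18

Early-start (Task 1@1, Task 2@1, Task 3@1, Task 4@1, Task 5@1, Task 6@1, Task 7@1) gives peak 22: w1:22  w2:22  w3:18  w4:12  w5:0.
Shift Task 5→3, Task 7→4.
Schedule Task 1@1, Task 2@1, Task 3@1, Task 4@1, Task 5@3, Task 6@1, Task 7@4: w1:18  w2:18  w3:18  w4:16  w5:4 — peak 18.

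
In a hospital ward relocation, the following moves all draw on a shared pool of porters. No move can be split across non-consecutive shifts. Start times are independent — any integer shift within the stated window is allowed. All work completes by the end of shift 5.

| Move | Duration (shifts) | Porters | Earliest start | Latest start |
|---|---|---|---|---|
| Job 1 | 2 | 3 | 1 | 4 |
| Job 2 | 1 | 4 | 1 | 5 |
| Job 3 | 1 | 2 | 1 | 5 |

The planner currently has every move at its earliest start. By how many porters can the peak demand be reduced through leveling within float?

Early-start peak: s1:9  s2:3  s3:0  s4:0  s5:0 ⇒ 9.
Leveled (Job 1@1, Job 2@3, Job 3@4): s1:3  s2:3  s3:4  s4:2  s5:0 ⇒ 4.
Reduction 9 − 4 = 5.

5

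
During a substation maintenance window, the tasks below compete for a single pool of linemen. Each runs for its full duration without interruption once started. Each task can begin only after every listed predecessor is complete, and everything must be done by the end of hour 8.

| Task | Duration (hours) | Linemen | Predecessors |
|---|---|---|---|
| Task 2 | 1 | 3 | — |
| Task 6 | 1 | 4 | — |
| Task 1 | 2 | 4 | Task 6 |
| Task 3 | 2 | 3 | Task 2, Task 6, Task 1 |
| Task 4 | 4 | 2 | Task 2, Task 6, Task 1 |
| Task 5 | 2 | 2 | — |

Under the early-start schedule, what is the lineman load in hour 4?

5

At early start, hour 4 has: Task 3, Task 4.
Demand: 3 + 2 = 5.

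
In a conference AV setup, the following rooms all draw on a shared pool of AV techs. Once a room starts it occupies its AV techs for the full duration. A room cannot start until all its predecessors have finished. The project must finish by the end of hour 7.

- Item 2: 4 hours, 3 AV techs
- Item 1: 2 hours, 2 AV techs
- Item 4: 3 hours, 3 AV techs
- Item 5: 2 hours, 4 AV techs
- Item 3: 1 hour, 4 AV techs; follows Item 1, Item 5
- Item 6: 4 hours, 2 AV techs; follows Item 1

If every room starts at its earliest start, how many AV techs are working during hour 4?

At early start, hour 4 has: Item 2, Item 6.
Demand: 3 + 2 = 5.

5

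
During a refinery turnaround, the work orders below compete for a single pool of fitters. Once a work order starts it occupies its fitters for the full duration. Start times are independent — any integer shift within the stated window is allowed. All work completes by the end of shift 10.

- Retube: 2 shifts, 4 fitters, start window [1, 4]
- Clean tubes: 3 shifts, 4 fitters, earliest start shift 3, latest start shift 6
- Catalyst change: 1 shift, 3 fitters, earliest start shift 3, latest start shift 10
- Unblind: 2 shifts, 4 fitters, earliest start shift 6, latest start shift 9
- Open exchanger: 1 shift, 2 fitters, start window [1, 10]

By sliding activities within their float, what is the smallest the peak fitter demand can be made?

Early-start (Retube@1, Clean tubes@3, Catalyst change@3, Unblind@6, Open exchanger@1) gives peak 7: s1:6  s2:4  s3:7  s4:4  s5:4  s6:4  s7:4  s8:0  s9:0  s10:0.
Shift Catalyst change→6, Unblind→7, Open exchanger→9.
Schedule Retube@1, Clean tubes@3, Catalyst change@6, Unblind@7, Open exchanger@9: s1:4  s2:4  s3:4  s4:4  s5:4  s6:3  s7:4  s8:4  s9:2  s10:0 — peak 4.
Total fitter-shifts = 33 over 10 shifts ⇒ peak ≥ ⌈33/10⌉ = 4, so 4 is optimal.

4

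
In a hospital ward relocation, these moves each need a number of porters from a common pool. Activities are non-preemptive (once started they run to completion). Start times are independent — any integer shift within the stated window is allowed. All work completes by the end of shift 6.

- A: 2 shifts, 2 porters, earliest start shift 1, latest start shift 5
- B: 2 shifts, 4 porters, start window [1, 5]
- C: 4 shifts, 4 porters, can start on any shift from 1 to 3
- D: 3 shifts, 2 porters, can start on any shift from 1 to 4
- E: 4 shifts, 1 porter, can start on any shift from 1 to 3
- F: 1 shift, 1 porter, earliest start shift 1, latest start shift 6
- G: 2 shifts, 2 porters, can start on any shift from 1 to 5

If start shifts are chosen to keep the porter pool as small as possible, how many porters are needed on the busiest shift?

8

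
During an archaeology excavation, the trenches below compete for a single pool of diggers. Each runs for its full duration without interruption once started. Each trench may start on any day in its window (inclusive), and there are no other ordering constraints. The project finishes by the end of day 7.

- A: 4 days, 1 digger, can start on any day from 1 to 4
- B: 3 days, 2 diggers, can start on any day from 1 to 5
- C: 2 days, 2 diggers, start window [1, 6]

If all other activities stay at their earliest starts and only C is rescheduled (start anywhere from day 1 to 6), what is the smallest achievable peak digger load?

C@1: d1:5  d2:5  d3:3  d4:1  d5:0  d6:0  d7:0 → peak 5
C@2: d1:3  d2:5  d3:5  d4:1  d5:0  d6:0  d7:0 → peak 5
C@3: d1:3  d2:3  d3:5  d4:3  d5:0  d6:0  d7:0 → peak 5
C@4: d1:3  d2:3  d3:3  d4:3  d5:2  d6:0  d7:0 → peak 3
C@5: d1:3  d2:3  d3:3  d4:1  d5:2  d6:2  d7:0 → peak 3
C@6: d1:3  d2:3  d3:3  d4:1  d5:0  d6:2  d7:2 → peak 3
Best is C@4, peak 3.

3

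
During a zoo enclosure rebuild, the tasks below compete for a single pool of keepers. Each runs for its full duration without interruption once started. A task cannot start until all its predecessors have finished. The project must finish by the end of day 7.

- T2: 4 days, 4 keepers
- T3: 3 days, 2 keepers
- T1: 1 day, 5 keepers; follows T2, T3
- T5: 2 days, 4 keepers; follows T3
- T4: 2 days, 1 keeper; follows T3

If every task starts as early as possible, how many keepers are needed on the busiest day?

Early-start schedule: T2@1, T3@1, T1@5, T5@4, T4@4.
Load per day: day 1: 6, day 2: 6, day 3: 6, day 4: 9, day 5: 10, day 6: 0, day 7: 0.
Peak is 10.

10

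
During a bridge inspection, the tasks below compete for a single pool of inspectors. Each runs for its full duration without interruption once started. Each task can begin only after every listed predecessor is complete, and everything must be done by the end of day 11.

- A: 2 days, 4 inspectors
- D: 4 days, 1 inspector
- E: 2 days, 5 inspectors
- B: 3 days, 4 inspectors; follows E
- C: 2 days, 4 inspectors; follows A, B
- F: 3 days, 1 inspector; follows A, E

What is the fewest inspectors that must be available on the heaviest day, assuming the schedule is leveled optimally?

Early-start (A@1, D@1, E@1, B@3, C@6, F@3) gives peak 10: d1:10  d2:10  d3:6  d4:6  d5:5  d6:4  d7:4  d8:0  d9:0  d10:0  d11:0.
Shift E→5, B→7, C→10, F→7.
Schedule A@1, D@1, E@5, B@7, C@10, F@7: d1:5  d2:5  d3:1  d4:1  d5:5  d6:5  d7:5  d8:5  d9:5  d10:4  d11:4 — peak 5.
Total inspector-days = 45 over 11 days ⇒ peak ≥ ⌈45/11⌉ = 5, so 5 is optimal.

5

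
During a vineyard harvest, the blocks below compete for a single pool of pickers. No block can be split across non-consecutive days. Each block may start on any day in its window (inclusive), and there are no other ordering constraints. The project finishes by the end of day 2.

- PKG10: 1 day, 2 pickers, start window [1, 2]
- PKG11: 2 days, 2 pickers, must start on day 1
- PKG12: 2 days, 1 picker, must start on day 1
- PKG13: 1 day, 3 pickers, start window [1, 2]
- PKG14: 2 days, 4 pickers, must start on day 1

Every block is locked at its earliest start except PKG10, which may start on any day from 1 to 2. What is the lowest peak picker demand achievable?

PKG10@1: d1:12  d2:7 → peak 12
PKG10@2: d1:10  d2:9 → peak 10
Best is PKG10@2, peak 10.

10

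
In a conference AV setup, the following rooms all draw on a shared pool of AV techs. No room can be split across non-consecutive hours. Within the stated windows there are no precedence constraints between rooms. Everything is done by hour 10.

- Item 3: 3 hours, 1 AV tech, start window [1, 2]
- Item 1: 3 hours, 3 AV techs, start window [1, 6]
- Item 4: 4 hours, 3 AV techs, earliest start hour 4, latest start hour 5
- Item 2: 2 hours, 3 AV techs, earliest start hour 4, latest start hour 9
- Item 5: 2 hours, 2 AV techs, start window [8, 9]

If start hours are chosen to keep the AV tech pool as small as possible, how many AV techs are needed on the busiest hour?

5

Early-start (Item 3@1, Item 1@1, Item 4@4, Item 2@4, Item 5@8) gives peak 6: h1:4  h2:4  h3:4  h4:6  h5:6  h6:3  h7:3  h8:2  h9:2  h10:0.
Shift Item 2→8.
Schedule Item 3@1, Item 1@1, Item 4@4, Item 2@8, Item 5@8: h1:4  h2:4  h3:4  h4:3  h5:3  h6:3  h7:3  h8:5  h9:5  h10:0 — peak 5.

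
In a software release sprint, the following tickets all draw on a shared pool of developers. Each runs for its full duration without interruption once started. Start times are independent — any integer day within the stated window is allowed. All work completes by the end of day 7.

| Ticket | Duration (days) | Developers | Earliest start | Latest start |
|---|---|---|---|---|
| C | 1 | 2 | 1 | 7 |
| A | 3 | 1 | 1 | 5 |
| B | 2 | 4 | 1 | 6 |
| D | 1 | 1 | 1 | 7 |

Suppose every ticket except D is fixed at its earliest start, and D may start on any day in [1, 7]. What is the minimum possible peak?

7

D@1: d1:8  d2:5  d3:1  d4:0  d5:0  d6:0  d7:0 → peak 8
D@2: d1:7  d2:6  d3:1  d4:0  d5:0  d6:0  d7:0 → peak 7
D@3: d1:7  d2:5  d3:2  d4:0  d5:0  d6:0  d7:0 → peak 7
D@4: d1:7  d2:5  d3:1  d4:1  d5:0  d6:0  d7:0 → peak 7
D@5: d1:7  d2:5  d3:1  d4:0  d5:1  d6:0  d7:0 → peak 7
D@6: d1:7  d2:5  d3:1  d4:0  d5:0  d6:1  d7:0 → peak 7
D@7: d1:7  d2:5  d3:1  d4:0  d5:0  d6:0  d7:1 → peak 7
Best is D@2, peak 7.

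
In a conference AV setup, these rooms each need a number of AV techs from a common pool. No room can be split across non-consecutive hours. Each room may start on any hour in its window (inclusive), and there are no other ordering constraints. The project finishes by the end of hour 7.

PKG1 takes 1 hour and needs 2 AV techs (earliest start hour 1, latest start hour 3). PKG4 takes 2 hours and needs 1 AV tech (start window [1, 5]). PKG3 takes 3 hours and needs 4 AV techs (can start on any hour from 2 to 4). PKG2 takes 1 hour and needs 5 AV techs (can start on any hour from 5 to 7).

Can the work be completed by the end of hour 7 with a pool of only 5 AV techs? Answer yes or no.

yes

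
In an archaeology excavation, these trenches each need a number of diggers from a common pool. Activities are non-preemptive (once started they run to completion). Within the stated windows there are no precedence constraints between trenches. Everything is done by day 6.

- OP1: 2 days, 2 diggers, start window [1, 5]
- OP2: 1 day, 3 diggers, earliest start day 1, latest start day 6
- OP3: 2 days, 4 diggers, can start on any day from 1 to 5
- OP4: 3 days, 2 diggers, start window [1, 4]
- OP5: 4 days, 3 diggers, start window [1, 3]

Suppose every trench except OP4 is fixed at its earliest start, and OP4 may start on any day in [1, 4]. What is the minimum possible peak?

12

OP4@1: d1:14  d2:11  d3:5  d4:3  d5:0  d6:0 → peak 14
OP4@2: d1:12  d2:11  d3:5  d4:5  d5:0  d6:0 → peak 12
OP4@3: d1:12  d2:9  d3:5  d4:5  d5:2  d6:0 → peak 12
OP4@4: d1:12  d2:9  d3:3  d4:5  d5:2  d6:2 → peak 12
Best is OP4@2, peak 12.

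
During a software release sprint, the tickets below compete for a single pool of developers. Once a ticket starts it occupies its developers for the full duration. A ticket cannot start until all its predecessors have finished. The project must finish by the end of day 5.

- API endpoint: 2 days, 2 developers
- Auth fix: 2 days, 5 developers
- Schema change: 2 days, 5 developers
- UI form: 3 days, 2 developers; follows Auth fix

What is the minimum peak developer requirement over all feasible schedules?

Early-start (API endpoint@1, Auth fix@1, Schema change@1, UI form@3) gives peak 12: d1:12  d2:12  d3:2  d4:2  d5:2.
Shift Schema change→3.
Schedule API endpoint@1, Auth fix@1, Schema change@3, UI form@3: d1:7  d2:7  d3:7  d4:7  d5:2 — peak 7.
No arrangement of the 16 feasible schedules does better.

7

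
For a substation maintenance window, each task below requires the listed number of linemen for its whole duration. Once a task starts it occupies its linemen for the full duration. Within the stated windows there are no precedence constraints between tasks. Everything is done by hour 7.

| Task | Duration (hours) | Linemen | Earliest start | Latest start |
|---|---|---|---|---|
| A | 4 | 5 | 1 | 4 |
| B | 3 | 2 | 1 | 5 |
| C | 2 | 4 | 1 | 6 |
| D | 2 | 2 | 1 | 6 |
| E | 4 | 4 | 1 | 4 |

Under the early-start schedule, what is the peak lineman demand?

Early-start schedule: A@1, B@1, C@1, D@1, E@1.
Load per hour: hour 1: 17, hour 2: 17, hour 3: 11, hour 4: 9, hour 5: 0, hour 6: 0, hour 7: 0.
Peak is 17.

17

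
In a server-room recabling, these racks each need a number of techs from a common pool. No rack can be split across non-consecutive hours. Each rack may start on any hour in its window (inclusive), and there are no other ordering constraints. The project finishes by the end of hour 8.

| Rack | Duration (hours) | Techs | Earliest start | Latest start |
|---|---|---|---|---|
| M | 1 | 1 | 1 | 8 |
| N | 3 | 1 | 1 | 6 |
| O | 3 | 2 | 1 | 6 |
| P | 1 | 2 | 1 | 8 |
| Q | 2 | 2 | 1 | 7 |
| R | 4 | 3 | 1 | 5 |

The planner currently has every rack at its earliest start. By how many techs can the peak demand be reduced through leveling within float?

7

Early-start peak: h1:11  h2:8  h3:6  h4:3  h5:0  h6:0  h7:0  h8:0 ⇒ 11.
Leveled (M@1, N@1, O@6, P@1, Q@6, R@2): h1:4  h2:4  h3:4  h4:3  h5:3  h6:4  h7:4  h8:2 ⇒ 4.
Reduction 11 − 4 = 7.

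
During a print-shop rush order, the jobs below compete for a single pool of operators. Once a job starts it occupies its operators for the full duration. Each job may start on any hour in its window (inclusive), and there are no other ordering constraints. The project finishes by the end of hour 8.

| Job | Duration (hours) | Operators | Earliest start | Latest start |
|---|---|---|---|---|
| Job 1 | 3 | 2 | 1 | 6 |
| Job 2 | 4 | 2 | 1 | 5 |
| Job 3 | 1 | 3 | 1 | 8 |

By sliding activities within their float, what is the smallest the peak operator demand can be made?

Early-start (Job 1@1, Job 2@1, Job 3@1) gives peak 7: h1:7  h2:4  h3:4  h4:2  h5:0  h6:0  h7:0  h8:0.
Shift Job 2→4, Job 3→8.
Schedule Job 1@1, Job 2@4, Job 3@8: h1:2  h2:2  h3:2  h4:2  h5:2  h6:2  h7:2  h8:3 — peak 3.
Total operator-hours = 17 over 8 hours ⇒ peak ≥ ⌈17/8⌉ = 3, so 3 is optimal.

3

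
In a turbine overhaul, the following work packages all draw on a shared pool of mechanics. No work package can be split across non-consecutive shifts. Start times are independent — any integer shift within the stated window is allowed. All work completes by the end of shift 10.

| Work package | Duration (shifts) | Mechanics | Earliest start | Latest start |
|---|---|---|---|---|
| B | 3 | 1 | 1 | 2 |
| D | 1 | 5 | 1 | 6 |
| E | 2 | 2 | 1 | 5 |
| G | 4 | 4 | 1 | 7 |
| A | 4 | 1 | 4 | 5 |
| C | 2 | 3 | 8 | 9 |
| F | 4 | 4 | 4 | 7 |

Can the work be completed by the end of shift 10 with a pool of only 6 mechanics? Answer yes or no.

The minimum achievable peak is 7; 6 < 7, so no feasible schedule stays within the cap.

no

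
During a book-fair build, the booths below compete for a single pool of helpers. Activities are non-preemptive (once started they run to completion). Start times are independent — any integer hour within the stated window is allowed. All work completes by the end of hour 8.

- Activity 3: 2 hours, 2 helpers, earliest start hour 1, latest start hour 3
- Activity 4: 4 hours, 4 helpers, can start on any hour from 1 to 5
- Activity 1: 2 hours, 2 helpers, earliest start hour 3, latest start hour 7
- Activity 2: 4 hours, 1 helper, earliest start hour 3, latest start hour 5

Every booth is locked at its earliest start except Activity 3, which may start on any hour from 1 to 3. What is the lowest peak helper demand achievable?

Activity 3@1: h1:6  h2:6  h3:7  h4:7  h5:1  h6:1  h7:0  h8:0 → peak 7
Activity 3@2: h1:4  h2:6  h3:9  h4:7  h5:1  h6:1  h7:0  h8:0 → peak 9
Activity 3@3: h1:4  h2:4  h3:9  h4:9  h5:1  h6:1  h7:0  h8:0 → peak 9
Best is Activity 3@1, peak 7.

7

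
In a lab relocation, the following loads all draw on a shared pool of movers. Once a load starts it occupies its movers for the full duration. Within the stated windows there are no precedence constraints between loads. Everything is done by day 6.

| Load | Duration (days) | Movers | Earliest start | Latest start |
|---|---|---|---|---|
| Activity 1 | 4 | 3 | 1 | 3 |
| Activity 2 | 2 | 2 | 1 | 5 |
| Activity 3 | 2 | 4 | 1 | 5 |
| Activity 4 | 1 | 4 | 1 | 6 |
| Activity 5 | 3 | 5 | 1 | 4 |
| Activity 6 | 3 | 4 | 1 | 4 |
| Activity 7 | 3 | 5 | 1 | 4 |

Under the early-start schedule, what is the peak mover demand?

Early-start schedule: Activity 1@1, Activity 2@1, Activity 3@1, Activity 4@1, Activity 5@1, Activity 6@1, Activity 7@1.
Load per day: day 1: 27, day 2: 23, day 3: 17, day 4: 3, day 5: 0, day 6: 0.
Peak is 27.

27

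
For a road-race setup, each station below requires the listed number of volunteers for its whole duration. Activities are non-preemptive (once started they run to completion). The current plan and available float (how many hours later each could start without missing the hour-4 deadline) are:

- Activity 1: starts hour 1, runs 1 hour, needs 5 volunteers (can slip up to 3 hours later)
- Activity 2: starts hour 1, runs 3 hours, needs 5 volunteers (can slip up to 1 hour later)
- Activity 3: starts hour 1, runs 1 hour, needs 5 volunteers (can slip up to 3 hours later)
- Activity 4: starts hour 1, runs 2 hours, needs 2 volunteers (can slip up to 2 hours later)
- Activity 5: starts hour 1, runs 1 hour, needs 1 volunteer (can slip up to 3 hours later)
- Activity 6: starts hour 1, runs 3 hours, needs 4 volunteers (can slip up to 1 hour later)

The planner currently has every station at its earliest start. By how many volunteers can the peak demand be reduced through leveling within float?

Early-start peak: h1:22  h2:11  h3:9  h4:0 ⇒ 22.
Leveled (Activity 1@1, Activity 2@1, Activity 3@4, Activity 4@2, Activity 5@1, Activity 6@2): h1:11  h2:11  h3:11  h4:9 ⇒ 11.
Reduction 22 − 11 = 11.

11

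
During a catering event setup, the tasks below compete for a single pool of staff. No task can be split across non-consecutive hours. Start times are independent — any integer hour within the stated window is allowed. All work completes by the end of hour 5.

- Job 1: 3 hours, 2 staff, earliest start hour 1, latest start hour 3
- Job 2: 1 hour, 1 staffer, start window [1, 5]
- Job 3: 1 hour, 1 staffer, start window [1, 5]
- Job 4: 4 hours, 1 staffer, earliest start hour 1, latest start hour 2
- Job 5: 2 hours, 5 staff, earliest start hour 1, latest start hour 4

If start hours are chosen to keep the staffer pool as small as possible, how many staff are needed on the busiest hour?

6

Early-start (Job 1@1, Job 2@1, Job 3@1, Job 4@1, Job 5@1) gives peak 10: h1:10  h2:8  h3:3  h4:1  h5:0.
Shift Job 5→4.
Schedule Job 1@1, Job 2@1, Job 3@1, Job 4@1, Job 5@4: h1:5  h2:3  h3:3  h4:6  h5:5 — peak 6.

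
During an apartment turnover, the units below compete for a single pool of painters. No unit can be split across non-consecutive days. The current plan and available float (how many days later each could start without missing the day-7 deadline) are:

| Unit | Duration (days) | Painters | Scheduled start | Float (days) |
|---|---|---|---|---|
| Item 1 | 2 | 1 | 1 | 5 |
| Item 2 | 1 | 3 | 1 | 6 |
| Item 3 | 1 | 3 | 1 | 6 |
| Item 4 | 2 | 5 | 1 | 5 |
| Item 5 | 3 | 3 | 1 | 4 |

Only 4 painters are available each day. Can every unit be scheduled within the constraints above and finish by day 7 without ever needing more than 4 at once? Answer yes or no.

no

The minimum achievable peak is 5; 4 < 5, so no feasible schedule stays within the cap.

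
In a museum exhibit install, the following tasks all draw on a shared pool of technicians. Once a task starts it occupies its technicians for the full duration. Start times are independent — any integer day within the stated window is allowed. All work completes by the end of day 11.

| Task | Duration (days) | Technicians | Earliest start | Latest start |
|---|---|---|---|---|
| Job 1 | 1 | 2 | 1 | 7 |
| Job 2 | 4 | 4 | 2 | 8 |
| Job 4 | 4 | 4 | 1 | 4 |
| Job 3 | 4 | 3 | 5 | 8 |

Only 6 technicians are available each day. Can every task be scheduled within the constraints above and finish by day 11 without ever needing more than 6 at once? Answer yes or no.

no

The minimum achievable peak is 7; 6 < 7, so no feasible schedule stays within the cap.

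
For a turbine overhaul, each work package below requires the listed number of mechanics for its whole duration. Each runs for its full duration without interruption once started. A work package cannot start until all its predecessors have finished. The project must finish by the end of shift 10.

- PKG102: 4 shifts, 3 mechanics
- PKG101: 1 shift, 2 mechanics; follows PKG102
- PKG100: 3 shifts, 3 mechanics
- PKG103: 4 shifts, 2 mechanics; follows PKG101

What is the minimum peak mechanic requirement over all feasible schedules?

5

Early-start (PKG102@1, PKG101@5, PKG100@1, PKG103@6) gives peak 6: s1:6  s2:6  s3:6  s4:3  s5:2  s6:2  s7:2  s8:2  s9:2  s10:0.
Shift PKG100→5.
Schedule PKG102@1, PKG101@5, PKG100@5, PKG103@6: s1:3  s2:3  s3:3  s4:3  s5:5  s6:5  s7:5  s8:2  s9:2  s10:0 — peak 5.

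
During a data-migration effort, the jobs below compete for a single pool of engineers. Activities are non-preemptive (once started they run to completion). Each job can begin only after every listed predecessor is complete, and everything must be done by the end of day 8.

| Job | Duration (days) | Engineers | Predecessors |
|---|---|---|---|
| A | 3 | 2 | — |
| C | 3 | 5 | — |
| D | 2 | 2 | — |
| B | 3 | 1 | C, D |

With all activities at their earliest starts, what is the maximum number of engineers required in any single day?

9

Early-start schedule: A@1, C@1, D@1, B@4.
Load per day: day 1: 9, day 2: 9, day 3: 7, day 4: 1, day 5: 1, day 6: 1, day 7: 0, day 8: 0.
Peak is 9.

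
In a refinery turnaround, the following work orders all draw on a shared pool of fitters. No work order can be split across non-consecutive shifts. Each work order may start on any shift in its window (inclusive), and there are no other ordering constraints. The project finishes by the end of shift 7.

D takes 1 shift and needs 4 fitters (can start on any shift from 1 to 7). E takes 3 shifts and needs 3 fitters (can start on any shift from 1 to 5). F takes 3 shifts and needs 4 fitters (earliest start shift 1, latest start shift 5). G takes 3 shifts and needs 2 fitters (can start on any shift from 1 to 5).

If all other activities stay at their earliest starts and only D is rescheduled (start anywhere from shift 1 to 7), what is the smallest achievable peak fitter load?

9

D@1: s1:13  s2:9  s3:9  s4:0  s5:0  s6:0  s7:0 → peak 13
D@2: s1:9  s2:13  s3:9  s4:0  s5:0  s6:0  s7:0 → peak 13
D@3: s1:9  s2:9  s3:13  s4:0  s5:0  s6:0  s7:0 → peak 13
D@4: s1:9  s2:9  s3:9  s4:4  s5:0  s6:0  s7:0 → peak 9
D@5: s1:9  s2:9  s3:9  s4:0  s5:4  s6:0  s7:0 → peak 9
D@6: s1:9  s2:9  s3:9  s4:0  s5:0  s6:4  s7:0 → peak 9
D@7: s1:9  s2:9  s3:9  s4:0  s5:0  s6:0  s7:4 → peak 9
Best is D@4, peak 9.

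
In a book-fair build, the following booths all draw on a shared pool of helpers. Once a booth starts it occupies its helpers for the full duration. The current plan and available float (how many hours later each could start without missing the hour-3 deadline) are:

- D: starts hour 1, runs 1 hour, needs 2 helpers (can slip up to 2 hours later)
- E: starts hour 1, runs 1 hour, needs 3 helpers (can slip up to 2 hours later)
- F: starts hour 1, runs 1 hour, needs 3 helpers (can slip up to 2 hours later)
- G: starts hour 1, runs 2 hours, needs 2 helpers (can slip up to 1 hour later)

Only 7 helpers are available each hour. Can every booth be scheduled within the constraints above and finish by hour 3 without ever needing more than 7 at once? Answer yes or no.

yes

Schedule D@1, E@1, F@2, G@2: h1:5  h2:5  h3:2 — peak 5 ≤ 7.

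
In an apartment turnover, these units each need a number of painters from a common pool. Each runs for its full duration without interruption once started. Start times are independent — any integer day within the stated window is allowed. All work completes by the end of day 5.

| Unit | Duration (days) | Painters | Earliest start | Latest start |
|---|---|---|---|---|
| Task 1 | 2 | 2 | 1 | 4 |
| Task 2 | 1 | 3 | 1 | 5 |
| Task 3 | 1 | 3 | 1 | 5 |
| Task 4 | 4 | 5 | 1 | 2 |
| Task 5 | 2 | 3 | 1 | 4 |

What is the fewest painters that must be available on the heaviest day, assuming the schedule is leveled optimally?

Early-start (Task 1@1, Task 2@1, Task 3@1, Task 4@1, Task 5@1) gives peak 16: d1:16  d2:10  d3:5  d4:5  d5:0.
Shift Task 4→2, Task 5→3.
Schedule Task 1@1, Task 2@1, Task 3@1, Task 4@2, Task 5@3: d1:8  d2:7  d3:8  d4:8  d5:5 — peak 8.
Total painter-days = 36 over 5 days ⇒ peak ≥ ⌈36/5⌉ = 8, so 8 is optimal.

8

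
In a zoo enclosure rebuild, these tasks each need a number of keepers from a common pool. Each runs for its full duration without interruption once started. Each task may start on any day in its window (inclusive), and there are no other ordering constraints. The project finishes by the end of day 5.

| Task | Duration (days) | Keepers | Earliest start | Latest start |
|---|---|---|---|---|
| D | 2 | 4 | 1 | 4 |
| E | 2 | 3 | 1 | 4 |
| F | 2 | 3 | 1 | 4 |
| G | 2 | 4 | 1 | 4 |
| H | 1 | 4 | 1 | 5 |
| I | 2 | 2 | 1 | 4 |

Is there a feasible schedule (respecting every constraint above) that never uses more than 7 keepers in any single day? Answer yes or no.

Total keeper-days = 36; over 5 days the average is 36/5 > 7, so some day must exceed 7.

no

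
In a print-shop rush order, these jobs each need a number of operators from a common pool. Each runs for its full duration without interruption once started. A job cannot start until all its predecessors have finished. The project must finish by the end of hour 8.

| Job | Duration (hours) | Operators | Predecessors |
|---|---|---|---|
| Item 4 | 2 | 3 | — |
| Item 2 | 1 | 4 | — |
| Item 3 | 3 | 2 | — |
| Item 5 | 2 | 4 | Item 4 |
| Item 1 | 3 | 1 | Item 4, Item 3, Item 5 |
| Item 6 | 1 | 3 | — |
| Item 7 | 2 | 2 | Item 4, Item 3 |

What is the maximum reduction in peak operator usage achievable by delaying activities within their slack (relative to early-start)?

7

Early-start peak: h1:12  h2:5  h3:6  h4:6  h5:3  h6:1  h7:1  h8:0 ⇒ 12.
Leveled (Item 4@1, Item 2@6, Item 3@1, Item 5@4, Item 1@6, Item 6@3, Item 7@7): h1:5  h2:5  h3:5  h4:4  h5:4  h6:5  h7:3  h8:3 ⇒ 5.
Reduction 12 − 5 = 7.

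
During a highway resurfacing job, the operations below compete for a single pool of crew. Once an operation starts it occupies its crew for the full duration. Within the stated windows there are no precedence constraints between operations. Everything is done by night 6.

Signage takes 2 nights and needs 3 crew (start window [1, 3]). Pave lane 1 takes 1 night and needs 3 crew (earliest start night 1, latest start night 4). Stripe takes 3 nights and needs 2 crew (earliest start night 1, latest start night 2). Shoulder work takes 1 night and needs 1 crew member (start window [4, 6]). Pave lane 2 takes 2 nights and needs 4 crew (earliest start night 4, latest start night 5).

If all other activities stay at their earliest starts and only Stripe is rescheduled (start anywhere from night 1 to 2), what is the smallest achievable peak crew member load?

7

Stripe@1: n1:8  n2:5  n3:2  n4:5  n5:4  n6:0 → peak 8
Stripe@2: n1:6  n2:5  n3:2  n4:7  n5:4  n6:0 → peak 7
Best is Stripe@2, peak 7.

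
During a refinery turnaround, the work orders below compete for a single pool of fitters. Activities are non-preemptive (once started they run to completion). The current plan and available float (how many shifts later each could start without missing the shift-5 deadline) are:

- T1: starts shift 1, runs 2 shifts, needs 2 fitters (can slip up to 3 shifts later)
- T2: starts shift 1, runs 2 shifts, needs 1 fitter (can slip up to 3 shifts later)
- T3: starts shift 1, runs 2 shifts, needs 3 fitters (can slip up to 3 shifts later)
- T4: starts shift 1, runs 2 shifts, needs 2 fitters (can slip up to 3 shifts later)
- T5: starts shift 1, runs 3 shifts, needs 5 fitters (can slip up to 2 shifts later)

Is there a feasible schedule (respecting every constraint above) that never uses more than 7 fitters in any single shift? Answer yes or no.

Schedule T1@1, T2@1, T3@1, T4@3, T5@3: s1:6  s2:6  s3:7  s4:7  s5:5 — peak 7 ≤ 7.

yes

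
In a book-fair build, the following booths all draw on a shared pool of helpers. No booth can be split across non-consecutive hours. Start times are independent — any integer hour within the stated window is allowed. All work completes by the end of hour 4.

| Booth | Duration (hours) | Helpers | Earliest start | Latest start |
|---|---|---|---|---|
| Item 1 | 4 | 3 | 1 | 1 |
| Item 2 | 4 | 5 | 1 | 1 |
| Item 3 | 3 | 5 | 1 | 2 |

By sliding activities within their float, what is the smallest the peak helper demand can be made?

13

Schedule Item 1@1, Item 2@1, Item 3@1: h1:13  h2:13  h3:13  h4:8 — peak 13.
No arrangement of the 2 feasible schedules does better.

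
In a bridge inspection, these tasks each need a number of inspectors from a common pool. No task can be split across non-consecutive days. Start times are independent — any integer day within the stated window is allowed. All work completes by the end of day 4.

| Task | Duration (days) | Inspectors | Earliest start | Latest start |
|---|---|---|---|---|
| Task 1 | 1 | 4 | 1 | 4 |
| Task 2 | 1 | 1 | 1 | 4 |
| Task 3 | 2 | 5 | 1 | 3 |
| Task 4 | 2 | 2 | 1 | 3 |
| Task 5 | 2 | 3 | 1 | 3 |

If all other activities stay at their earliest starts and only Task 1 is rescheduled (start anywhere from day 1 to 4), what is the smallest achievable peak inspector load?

11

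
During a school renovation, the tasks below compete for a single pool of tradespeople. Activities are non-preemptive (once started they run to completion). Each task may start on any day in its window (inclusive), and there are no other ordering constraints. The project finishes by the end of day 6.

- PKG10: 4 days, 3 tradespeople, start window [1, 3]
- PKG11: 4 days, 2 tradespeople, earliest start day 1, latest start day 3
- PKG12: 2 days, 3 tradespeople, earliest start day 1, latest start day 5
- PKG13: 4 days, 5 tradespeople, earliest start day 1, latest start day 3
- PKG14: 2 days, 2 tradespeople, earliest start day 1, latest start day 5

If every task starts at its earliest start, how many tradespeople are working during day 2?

At early start, day 2 has: PKG10, PKG11, PKG12, PKG13, PKG14.
Demand: 3 + 2 + 3 + 5 + 2 = 15.

15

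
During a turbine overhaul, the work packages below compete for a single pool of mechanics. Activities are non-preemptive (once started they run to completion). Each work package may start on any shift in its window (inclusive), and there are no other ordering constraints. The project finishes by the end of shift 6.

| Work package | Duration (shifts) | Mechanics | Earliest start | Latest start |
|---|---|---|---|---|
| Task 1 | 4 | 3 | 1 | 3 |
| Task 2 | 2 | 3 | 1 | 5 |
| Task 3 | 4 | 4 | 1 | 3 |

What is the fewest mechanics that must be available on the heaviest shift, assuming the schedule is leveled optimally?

7

Early-start (Task 1@1, Task 2@1, Task 3@1) gives peak 10: s1:10  s2:10  s3:7  s4:7  s5:0  s6:0.
Shift Task 3→3.
Schedule Task 1@1, Task 2@1, Task 3@3: s1:6  s2:6  s3:7  s4:7  s5:4  s6:4 — peak 7.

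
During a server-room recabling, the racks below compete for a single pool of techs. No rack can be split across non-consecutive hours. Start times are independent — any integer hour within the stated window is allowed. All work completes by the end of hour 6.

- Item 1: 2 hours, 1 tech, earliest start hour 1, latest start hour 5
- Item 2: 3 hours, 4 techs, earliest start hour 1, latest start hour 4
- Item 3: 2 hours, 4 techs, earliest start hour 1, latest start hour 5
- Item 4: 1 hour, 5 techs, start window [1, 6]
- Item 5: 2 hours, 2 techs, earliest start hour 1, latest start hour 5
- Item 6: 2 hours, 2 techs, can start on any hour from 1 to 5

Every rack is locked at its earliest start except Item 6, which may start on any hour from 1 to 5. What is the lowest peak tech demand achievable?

Item 6@1: h1:18  h2:13  h3:4  h4:0  h5:0  h6:0 → peak 18
Item 6@2: h1:16  h2:13  h3:6  h4:0  h5:0  h6:0 → peak 16
Item 6@3: h1:16  h2:11  h3:6  h4:2  h5:0  h6:0 → peak 16
Item 6@4: h1:16  h2:11  h3:4  h4:2  h5:2  h6:0 → peak 16
Item 6@5: h1:16  h2:11  h3:4  h4:0  h5:2  h6:2 → peak 16
Best is Item 6@2, peak 16.

16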